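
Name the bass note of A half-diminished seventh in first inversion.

The third of A half-diminished seventh (A–C–Eb–G) is C; that is the bass in first inversion.

C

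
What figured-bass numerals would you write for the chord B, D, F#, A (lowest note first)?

7

The notes B, D, F#, A stack in thirds as B–D–F#–A — a B minor seventh chord. The bass B is the root, so this is root position: figured 7.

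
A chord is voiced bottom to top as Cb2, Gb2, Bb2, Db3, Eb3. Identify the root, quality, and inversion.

The pitch classes Cb, Gb, Bb, Db, Eb arrange in thirds as Cb–Eb–Gb–Bb–Db: a Cb major ninth chord.
Cb is the root of Cb major ninth; root in the bass means root position.

Cb major ninth, root position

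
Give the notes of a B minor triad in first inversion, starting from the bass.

D, F#, B

B minor is B–D–F#. First inversion puts the third (D) in the bass, with the remaining tones above: D, F#, B.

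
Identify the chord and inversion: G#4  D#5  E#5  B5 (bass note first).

E# half-diminished seventh, first inversion

Reducing to letter names: G#, D#, E#, B. These stack in thirds as E#–G#–B–D# — an E# half-diminished seventh chord.
G# is the third of E# half-diminished seventh; third in the bass means first inversion (figured bass 6/5).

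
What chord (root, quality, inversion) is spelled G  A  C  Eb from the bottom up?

A half-diminished seventh, third inversion

The distinct note names are G, A, C, Eb. Stacked in thirds they read A–C–Eb–G, which is a half-diminished seventh chord on A.
With the seventh (G) in the bass, the chord is in third inversion (figured bass 4/2).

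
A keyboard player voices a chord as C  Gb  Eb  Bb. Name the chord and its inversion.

The pitch classes C, Gb, Eb, Bb arrange in thirds as C–Eb–Gb–Bb: a C half-diminished seventh chord.
C is the root of C half-diminished seventh; root in the bass means root position (figured bass 7).

C half-diminished seventh, root position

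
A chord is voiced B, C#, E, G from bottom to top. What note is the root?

The distinct letter names are B, C#, E, G. Arranged as a stack of thirds they read C#–E–G–B, so C# is the root (a C# half-diminished seventh chord).

C#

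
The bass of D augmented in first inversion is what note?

F#

In first inversion the third is lowest. For D augmented (D–F#–A#) that is F#.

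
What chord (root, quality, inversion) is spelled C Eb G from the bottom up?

Reducing to letter names: C, Eb, G. These stack in thirds as C–Eb–G — a C minor triad.
With the root (C) in the bass, the chord is in root position (figured bass 5/3).

C minor, root position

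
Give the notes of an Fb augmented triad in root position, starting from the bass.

The chord tones are Fb–Ab–C. With the root (Fb) lowest for root position: Fb, Ab, C.

Fb, Ab, C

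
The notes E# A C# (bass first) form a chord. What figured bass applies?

6/4

The notes E#, A, C# stack in thirds as A–C#–E# — an A augmented triad. The bass E# is the fifth, so this is second inversion: figured 6/4.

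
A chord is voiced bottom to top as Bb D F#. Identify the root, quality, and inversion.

Reducing to letter names: Bb, D, F#. These stack in thirds as Bb–D–F# — a Bb augmented triad.
Bb is the root of Bb augmented; root in the bass means root position (figured bass 5/3).

Bb augmented, root position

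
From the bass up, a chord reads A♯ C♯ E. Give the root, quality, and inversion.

A# diminished, root position

The pitch classes A#, C#, E arrange in thirds as A#–C#–E: an A# diminished triad.
With the root (A#) in the bass, the chord is in root position (figured bass 5/3).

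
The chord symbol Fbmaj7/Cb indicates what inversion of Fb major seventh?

second inversion

Fbmaj7/Cb means Fb major seventh with Cb in the bass. Cb is the fifth of Fb major seventh (Fb–Ab–Cb–Eb), so this is second inversion.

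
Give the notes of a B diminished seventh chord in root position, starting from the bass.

B, D, F, Ab

The chord tones are B–D–F–Ab. With the root (B) lowest for root position: B, D, F, Ab.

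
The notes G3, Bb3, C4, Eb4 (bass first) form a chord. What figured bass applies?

The notes G, Bb, C, Eb stack in thirds as C–Eb–G–Bb — a C minor seventh chord. The bass G is the fifth, so this is second inversion: figured 4/3.

4/3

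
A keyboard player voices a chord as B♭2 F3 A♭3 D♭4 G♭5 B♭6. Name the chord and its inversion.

Gb major ninth, first inversion

Reducing to letter names: Bb, F, Ab, Db, Gb. These stack in thirds as Gb–Bb–Db–F–Ab — a Gb major ninth chord.
Bb is the third of Gb major ninth; third in the bass means first inversion.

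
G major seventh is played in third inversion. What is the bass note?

F#

The seventh of G major seventh (G–B–D–F#) is F#; that is the bass in third inversion.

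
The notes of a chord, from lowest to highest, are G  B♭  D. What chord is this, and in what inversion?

G minor, root position

Reducing to letter names: G, Bb, D. These stack in thirds as G–Bb–D — a G minor triad.
The lowest note is G, the root of the chord, so this is root position (figured bass 5/3).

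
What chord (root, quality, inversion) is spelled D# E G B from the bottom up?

E minor-major seventh, third inversion

The pitch classes D#, E, G, B arrange in thirds as E–G–B–D#: an E minor-major seventh chord.
The lowest note is D#, the seventh of the chord, so this is third inversion (figured bass 4/2).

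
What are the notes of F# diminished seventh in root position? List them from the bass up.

F#, A, C, Eb

The chord tones are F#–A–C–Eb. With the root (F#) lowest for root position: F#, A, C, Eb.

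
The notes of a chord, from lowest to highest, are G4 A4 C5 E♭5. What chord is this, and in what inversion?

A half-diminished seventh, third inversion

Reducing to letter names: G, A, C, Eb. These stack in thirds as A–C–Eb–G — an A half-diminished seventh chord.
G is the seventh of A half-diminished seventh; seventh in the bass means third inversion (figured bass 4/2).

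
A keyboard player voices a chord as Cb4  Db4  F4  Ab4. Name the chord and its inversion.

The distinct note names are Cb, Db, F, Ab. Stacked in thirds they read Db–F–Ab–Cb, which is a dominant seventh chord on Db.
The lowest note is Cb, the seventh of the chord, so this is third inversion (figured bass 4/2).

Db dominant seventh, third inversion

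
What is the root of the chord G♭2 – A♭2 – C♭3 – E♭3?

Ab

Reordering Gb, Ab, Cb, Eb into stacked thirds gives Ab–Cb–Eb–Gb; the bottom of that stack, Ab, is the root.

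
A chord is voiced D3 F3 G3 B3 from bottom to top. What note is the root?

G

The distinct letter names are D, F, G, B. Arranged as a stack of thirds they read G–B–D–F, so G is the root (a G dominant seventh chord).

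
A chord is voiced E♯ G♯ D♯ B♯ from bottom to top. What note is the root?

Reordering E#, G#, D#, B# into stacked thirds gives E#–G#–B#–D#; the bottom of that stack, E#, is the root.

E#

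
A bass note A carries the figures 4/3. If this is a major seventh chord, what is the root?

D

The figures 4/3 mean the fifth of the chord is in the bass. If A is the fifth of a major seventh chord, the root is D (chord tones D–F#–A–C#).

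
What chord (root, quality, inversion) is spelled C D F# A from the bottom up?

Reducing to letter names: C, D, F#, A. These stack in thirds as D–F#–A–C — a D dominant seventh chord.
With the seventh (C) in the bass, the chord is in third inversion (figured bass 4/2).

D dominant seventh, third inversion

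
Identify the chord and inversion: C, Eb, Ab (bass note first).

The distinct note names are C, Eb, Ab. Stacked in thirds they read Ab–C–Eb, which is a major triad on Ab.
C is the third of Ab major; third in the bass means first inversion (figured bass 6).

Ab major, first inversion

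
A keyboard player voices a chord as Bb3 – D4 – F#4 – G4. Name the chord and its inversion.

G minor-major seventh, first inversion

The distinct note names are Bb, D, F#, G. Stacked in thirds they read G–Bb–D–F#, which is a minor-major seventh chord on G.
With the third (Bb) in the bass, the chord is in first inversion (figured bass 6/5).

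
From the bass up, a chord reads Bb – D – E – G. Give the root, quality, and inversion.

E half-diminished seventh, second inversion

The pitch classes Bb, D, E, G arrange in thirds as E–G–Bb–D: an E half-diminished seventh chord.
Bb is the fifth of E half-diminished seventh; fifth in the bass means second inversion (figured bass 4/3).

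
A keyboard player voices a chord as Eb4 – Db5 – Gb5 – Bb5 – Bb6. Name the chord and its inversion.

Eb minor seventh, root position

Reducing to letter names: Eb, Db, Gb, Bb. These stack in thirds as Eb–Gb–Bb–Db — an Eb minor seventh chord.
Eb is the root of Eb minor seventh; root in the bass means root position (figured bass 7).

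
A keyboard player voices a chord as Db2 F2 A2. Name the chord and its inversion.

Db augmented, root position

The distinct note names are Db, F, A. Stacked in thirds they read Db–F–A, which is an augmented triad on Db.
With the root (Db) in the bass, the chord is in root position (figured bass 5/3).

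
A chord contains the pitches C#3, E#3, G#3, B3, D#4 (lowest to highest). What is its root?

C#

Reordering C#, E#, G#, B, D# into stacked thirds gives C#–E#–G#–B–D#; the bottom of that stack, C#, is the root.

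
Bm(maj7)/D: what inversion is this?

Bm(maj7)/D means B minor-major seventh with D in the bass. D is the third of B minor-major seventh (B–D–F#–A#), so this is first inversion.

first inversion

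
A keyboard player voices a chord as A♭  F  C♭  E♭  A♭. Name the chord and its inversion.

F half-diminished seventh, first inversion

Reducing to letter names: Ab, F, Cb, Eb. These stack in thirds as F–Ab–Cb–Eb — an F half-diminished seventh chord.
Ab is the third of F half-diminished seventh; third in the bass means first inversion (figured bass 6/5).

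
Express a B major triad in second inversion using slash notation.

Bmaj/F#

Second inversion of B major has the fifth (F#) in the bass. As a slash chord: Bmaj/F#.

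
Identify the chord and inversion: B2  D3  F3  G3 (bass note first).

G dominant seventh, first inversion

The distinct note names are B, D, F, G. Stacked in thirds they read G–B–D–F, which is a dominant seventh chord on G.
With the third (B) in the bass, the chord is in first inversion (figured bass 6/5).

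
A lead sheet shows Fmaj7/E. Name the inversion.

third inversion

Fmaj7/E means F major seventh with E in the bass. E is the seventh of F major seventh (F–A–C–E), so this is third inversion.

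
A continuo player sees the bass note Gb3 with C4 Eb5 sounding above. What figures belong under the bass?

The notes Gb, C, Eb stack in thirds as C–Eb–Gb — a C diminished triad. The bass Gb is the fifth, so this is second inversion: figured 6/4.

6/4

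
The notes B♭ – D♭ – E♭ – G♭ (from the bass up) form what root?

Eb

The distinct letter names are Bb, Db, Eb, Gb. Arranged as a stack of thirds they read Eb–Gb–Bb–Db, so Eb is the root (an Eb minor seventh chord).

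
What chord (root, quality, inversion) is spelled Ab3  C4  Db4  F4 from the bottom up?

The pitch classes Ab, C, Db, F arrange in thirds as Db–F–Ab–C: a Db major seventh chord.
Ab is the fifth of Db major seventh; fifth in the bass means second inversion (figured bass 4/3).

Db major seventh, second inversion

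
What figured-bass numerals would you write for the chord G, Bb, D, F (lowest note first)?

The notes G, Bb, D, F stack in thirds as G–Bb–D–F — a G minor seventh chord. The bass G is the root, so this is root position: figured 7.

7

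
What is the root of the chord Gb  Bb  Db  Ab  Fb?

Gb

Reordering Gb, Bb, Db, Ab, Fb into stacked thirds gives Gb–Bb–Db–Fb–Ab; the bottom of that stack, Gb, is the root.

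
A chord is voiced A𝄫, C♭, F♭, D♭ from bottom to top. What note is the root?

Db

Abb, Cb, Fb, Db are the tones of a Db half-diminished seventh chord (Db–Fb–Abb–Cb), making Db the root.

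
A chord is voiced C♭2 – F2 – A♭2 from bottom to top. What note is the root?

The distinct letter names are Cb, F, Ab. Arranged as a stack of thirds they read F–Ab–Cb, so F is the root (an F diminished triad).

F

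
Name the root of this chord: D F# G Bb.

The distinct letter names are D, F#, G, Bb. Arranged as a stack of thirds they read G–Bb–D–F#, so G is the root (a G minor-major seventh chord).

G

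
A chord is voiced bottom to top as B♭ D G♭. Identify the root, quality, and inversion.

Gb augmented, first inversion

The distinct note names are Bb, D, Gb. Stacked in thirds they read Gb–Bb–D, which is an augmented triad on Gb.
Bb is the third of Gb augmented; third in the bass means first inversion (figured bass 6).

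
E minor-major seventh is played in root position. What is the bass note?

E minor-major seventh is E–G–B–D#. Root position places the root in the bass: E.

E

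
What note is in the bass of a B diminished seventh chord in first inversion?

D

The third of B diminished seventh (B–D–F–Ab) is D; that is the bass in first inversion.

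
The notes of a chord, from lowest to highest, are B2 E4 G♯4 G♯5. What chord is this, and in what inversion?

The pitch classes B, E, G# arrange in thirds as E–G#–B: an E major triad.
The lowest note is B, the fifth of the chord, so this is second inversion (figured bass 6/4).

E major, second inversion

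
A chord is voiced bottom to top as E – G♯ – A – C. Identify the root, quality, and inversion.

A minor-major seventh, second inversion

The distinct note names are E, G#, A, C. Stacked in thirds they read A–C–E–G#, which is a minor-major seventh chord on A.
E is the fifth of A minor-major seventh; fifth in the bass means second inversion (figured bass 4/3).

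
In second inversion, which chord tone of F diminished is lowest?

The fifth of F diminished (F–Ab–Cb) is Cb; that is the bass in second inversion.

Cb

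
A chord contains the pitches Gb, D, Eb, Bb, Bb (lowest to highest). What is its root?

Eb

Reordering Gb, D, Eb, Bb into stacked thirds gives Eb–Gb–Bb–D; the bottom of that stack, Eb, is the root.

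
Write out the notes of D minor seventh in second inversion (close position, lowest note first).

D minor seventh is D–F–A–C. Second inversion puts the fifth (A) in the bass, with the remaining tones above: A, C, D, F.

A, C, D, F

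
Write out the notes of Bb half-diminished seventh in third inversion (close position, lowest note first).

Ab, Bb, Db, Fb

The chord tones are Bb–Db–Fb–Ab. With the seventh (Ab) lowest for third inversion: Ab, Bb, Db, Fb.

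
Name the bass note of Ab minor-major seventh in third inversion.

Ab minor-major seventh is Ab–Cb–Eb–G. Third inversion places the seventh in the bass: G.

G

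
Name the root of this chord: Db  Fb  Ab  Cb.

Db

Reordering Db, Fb, Ab, Cb into stacked thirds gives Db–Fb–Ab–Cb; the bottom of that stack, Db, is the root.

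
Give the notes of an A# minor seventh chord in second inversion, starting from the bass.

E#, G#, A#, C#

Spelling A# minor seventh: A#–C#–E#–G#. In second inversion the fifth is bass, giving E#, G#, A#, C# from the bottom.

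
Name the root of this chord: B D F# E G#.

E

The distinct letter names are B, D, F#, E, G#. Arranged as a stack of thirds they read E–G#–B–D–F#, so E is the root (an E dominant ninth chord).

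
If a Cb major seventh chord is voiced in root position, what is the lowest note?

Cb

In root position the root is lowest. For Cb major seventh (Cb–Eb–Gb–Bb) that is Cb.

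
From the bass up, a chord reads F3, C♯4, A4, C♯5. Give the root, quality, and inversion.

F augmented, root position

Reducing to letter names: F, C#, A. These stack in thirds as F–A–C# — an F augmented triad.
The lowest note is F, the root of the chord, so this is root position (figured bass 5/3).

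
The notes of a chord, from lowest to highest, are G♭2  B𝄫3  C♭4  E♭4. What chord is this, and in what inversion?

Reducing to letter names: Gb, Bbb, Cb, Eb. These stack in thirds as Cb–Eb–Gb–Bbb — a Cb dominant seventh chord.
The lowest note is Gb, the fifth of the chord, so this is second inversion (figured bass 4/3).

Cb dominant seventh, second inversion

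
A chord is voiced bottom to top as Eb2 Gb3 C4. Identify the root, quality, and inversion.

The pitch classes Eb, Gb, C arrange in thirds as C–Eb–Gb: a C diminished triad.
The lowest note is Eb, the third of the chord, so this is first inversion (figured bass 6).

C diminished, first inversion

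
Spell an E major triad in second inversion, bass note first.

Spelling E major: E–G#–B. In second inversion the fifth is bass, giving B, E, G# from the bottom.

B, E, G#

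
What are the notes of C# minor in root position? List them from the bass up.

C# minor is C#–E–G#. Root position puts the root (C#) in the bass, with the remaining tones above: C#, E, G#.

C#, E, G#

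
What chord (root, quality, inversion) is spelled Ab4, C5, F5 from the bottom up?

F minor, first inversion

The distinct note names are Ab, C, F. Stacked in thirds they read F–Ab–C, which is a minor triad on F.
The lowest note is Ab, the third of the chord, so this is first inversion (figured bass 6).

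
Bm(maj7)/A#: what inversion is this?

Bm(maj7)/A# means B minor-major seventh with A# in the bass. A# is the seventh of B minor-major seventh (B–D–F#–A#), so this is third inversion.

third inversion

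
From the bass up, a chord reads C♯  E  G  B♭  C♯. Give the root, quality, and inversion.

The pitch classes C#, E, G, Bb arrange in thirds as C#–E–G–Bb: a C# diminished seventh chord.
With the root (C#) in the bass, the chord is in root position (figured bass 7).

C# diminished seventh, root position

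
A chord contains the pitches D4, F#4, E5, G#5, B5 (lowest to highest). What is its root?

E

The distinct letter names are D, F#, E, G#, B. Arranged as a stack of thirds they read E–G#–B–D–F#, so E is the root (an E dominant ninth chord).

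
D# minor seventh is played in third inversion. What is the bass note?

C#

D# minor seventh is D#–F#–A#–C#. Third inversion places the seventh in the bass: C#.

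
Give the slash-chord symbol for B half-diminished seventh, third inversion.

Third inversion of B half-diminished seventh has the seventh (A) in the bass. As a slash chord: Bø7/A.

Bø7/A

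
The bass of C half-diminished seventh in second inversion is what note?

In second inversion the fifth is lowest. For C half-diminished seventh (C–Eb–Gb–Bb) that is Gb.

Gb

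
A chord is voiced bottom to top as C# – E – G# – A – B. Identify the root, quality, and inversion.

The pitch classes C#, E, G#, A, B arrange in thirds as A–C#–E–G#–B: an A major ninth chord.
C# is the third of A major ninth; third in the bass means first inversion.

A major ninth, first inversion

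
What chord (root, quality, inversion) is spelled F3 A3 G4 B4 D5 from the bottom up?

G dominant ninth, third inversion

The distinct note names are F, A, G, B, D. Stacked in thirds they read G–B–D–F–A, which is a dominant ninth chord on G.
F is the seventh of G dominant ninth; seventh in the bass means third inversion.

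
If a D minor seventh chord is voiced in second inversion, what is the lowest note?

A

In second inversion the fifth is lowest. For D minor seventh (D–F–A–C) that is A.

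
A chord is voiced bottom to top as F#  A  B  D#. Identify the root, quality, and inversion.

B dominant seventh, second inversion

Reducing to letter names: F#, A, B, D#. These stack in thirds as B–D#–F#–A — a B dominant seventh chord.
F# is the fifth of B dominant seventh; fifth in the bass means second inversion (figured bass 4/3).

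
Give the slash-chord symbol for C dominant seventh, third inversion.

Third inversion of C dominant seventh has the seventh (Bb) in the bass. As a slash chord: C7/Bb.

C7/Bb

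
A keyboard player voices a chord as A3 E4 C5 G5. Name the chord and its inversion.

A minor seventh, root position

Reducing to letter names: A, E, C, G. These stack in thirds as A–C–E–G — an A minor seventh chord.
With the root (A) in the bass, the chord is in root position (figured bass 7).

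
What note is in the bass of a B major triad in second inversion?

B major is B–D#–F#. Second inversion places the fifth in the bass: F#.

F#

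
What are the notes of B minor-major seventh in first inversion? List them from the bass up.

Spelling B minor-major seventh: B–D–F#–A#. In first inversion the third is bass, giving D, F#, A#, B from the bottom.

D, F#, A#, B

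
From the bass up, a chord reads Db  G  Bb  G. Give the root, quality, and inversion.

The pitch classes Db, G, Bb arrange in thirds as G–Bb–Db: a G diminished triad.
Db is the fifth of G diminished; fifth in the bass means second inversion (figured bass 6/4).

G diminished, second inversion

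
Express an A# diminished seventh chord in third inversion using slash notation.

Third inversion of A# diminished seventh has the seventh (G) in the bass. As a slash chord: A#dim7/G.

A#dim7/G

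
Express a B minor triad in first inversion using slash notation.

First inversion of B minor has the third (D) in the bass. As a slash chord: Bm/D.

Bm/D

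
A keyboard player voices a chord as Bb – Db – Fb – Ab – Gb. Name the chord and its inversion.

Gb dominant ninth, first inversion

The pitch classes Bb, Db, Fb, Ab, Gb arrange in thirds as Gb–Bb–Db–Fb–Ab: a Gb dominant ninth chord.
With the third (Bb) in the bass, the chord is in first inversion.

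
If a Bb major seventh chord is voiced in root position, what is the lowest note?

In root position the root is lowest. For Bb major seventh (Bb–D–F–A) that is Bb.

Bb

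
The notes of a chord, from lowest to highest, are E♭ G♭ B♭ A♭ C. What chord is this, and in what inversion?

Reducing to letter names: Eb, Gb, Bb, Ab, C. These stack in thirds as Ab–C–Eb–Gb–Bb — an Ab dominant ninth chord.
Eb is the fifth of Ab dominant ninth; fifth in the bass means second inversion.

Ab dominant ninth, second inversion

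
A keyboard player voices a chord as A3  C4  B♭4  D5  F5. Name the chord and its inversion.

The pitch classes A, C, Bb, D, F arrange in thirds as Bb–D–F–A–C: a Bb major ninth chord.
With the seventh (A) in the bass, the chord is in third inversion.

Bb major ninth, third inversion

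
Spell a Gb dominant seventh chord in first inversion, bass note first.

Bb, Db, Fb, Gb

Spelling Gb dominant seventh: Gb–Bb–Db–Fb. In first inversion the third is bass, giving Bb, Db, Fb, Gb from the bottom.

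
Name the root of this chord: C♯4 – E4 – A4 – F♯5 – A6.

Reordering C#, E, A, F# into stacked thirds gives F#–A–C#–E; the bottom of that stack, F#, is the root.

F#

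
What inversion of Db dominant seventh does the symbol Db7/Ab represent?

Db7/Ab means Db dominant seventh with Ab in the bass. Ab is the fifth of Db dominant seventh (Db–F–Ab–Cb), so this is second inversion.

second inversion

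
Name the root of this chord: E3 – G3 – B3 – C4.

C

The distinct letter names are E, G, B, C. Arranged as a stack of thirds they read C–E–G–B, so C is the root (a C major seventh chord).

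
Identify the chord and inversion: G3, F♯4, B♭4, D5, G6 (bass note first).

G minor-major seventh, root position

The distinct note names are G, F#, Bb, D. Stacked in thirds they read G–Bb–D–F#, which is a minor-major seventh chord on G.
With the root (G) in the bass, the chord is in root position (figured bass 7).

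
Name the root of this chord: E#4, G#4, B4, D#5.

E#, G#, B, D# are the tones of an E# half-diminished seventh chord (E#–G#–B–D#), making E# the root.

E#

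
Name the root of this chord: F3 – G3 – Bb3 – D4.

Reordering F, G, Bb, D into stacked thirds gives G–Bb–D–F; the bottom of that stack, G, is the root.

G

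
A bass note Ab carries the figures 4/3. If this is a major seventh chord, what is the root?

Db

The figures 4/3 mean the fifth of the chord is in the bass. If Ab is the fifth of a major seventh chord, the root is Db (chord tones Db–F–Ab–C).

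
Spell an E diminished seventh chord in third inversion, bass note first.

The chord tones are E–G–Bb–Db. With the seventh (Db) lowest for third inversion: Db, E, G, Bb.

Db, E, G, Bb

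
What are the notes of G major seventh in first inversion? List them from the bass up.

Spelling G major seventh: G–B–D–F#. In first inversion the third is bass, giving B, D, F#, G from the bottom.

B, D, F#, G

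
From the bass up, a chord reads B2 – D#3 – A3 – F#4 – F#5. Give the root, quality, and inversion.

B dominant seventh, root position

The distinct note names are B, D#, A, F#. Stacked in thirds they read B–D#–F#–A, which is a dominant seventh chord on B.
The lowest note is B, the root of the chord, so this is root position (figured bass 7).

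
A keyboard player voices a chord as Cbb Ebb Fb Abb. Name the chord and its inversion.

The pitch classes Cbb, Ebb, Fb, Abb arrange in thirds as Fb–Abb–Cbb–Ebb: an Fb half-diminished seventh chord.
The lowest note is Cbb, the fifth of the chord, so this is second inversion (figured bass 4/3).

Fb half-diminished seventh, second inversion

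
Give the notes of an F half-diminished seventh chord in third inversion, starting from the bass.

Eb, F, Ab, Cb

The chord tones are F–Ab–Cb–Eb. With the seventh (Eb) lowest for third inversion: Eb, F, Ab, Cb.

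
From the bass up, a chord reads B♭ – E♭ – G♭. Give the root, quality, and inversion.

Eb minor, second inversion

Reducing to letter names: Bb, Eb, Gb. These stack in thirds as Eb–Gb–Bb — an Eb minor triad.
The lowest note is Bb, the fifth of the chord, so this is second inversion (figured bass 6/4).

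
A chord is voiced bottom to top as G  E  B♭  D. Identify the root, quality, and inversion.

E half-diminished seventh, first inversion

The pitch classes G, E, Bb, D arrange in thirds as E–G–Bb–D: an E half-diminished seventh chord.
G is the third of E half-diminished seventh; third in the bass means first inversion (figured bass 6/5).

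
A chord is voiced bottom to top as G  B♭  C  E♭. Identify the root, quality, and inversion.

C minor seventh, second inversion

The pitch classes G, Bb, C, Eb arrange in thirds as C–Eb–G–Bb: a C minor seventh chord.
G is the fifth of C minor seventh; fifth in the bass means second inversion (figured bass 4/3).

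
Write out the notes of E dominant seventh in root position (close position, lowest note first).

E, G#, B, D

E dominant seventh is E–G#–B–D. Root position puts the root (E) in the bass, with the remaining tones above: E, G#, B, D.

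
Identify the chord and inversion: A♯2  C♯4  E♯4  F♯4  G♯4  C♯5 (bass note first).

F# major ninth, first inversion

The pitch classes A#, C#, E#, F#, G# arrange in thirds as F#–A#–C#–E#–G#: an F# major ninth chord.
A# is the third of F# major ninth; third in the bass means first inversion.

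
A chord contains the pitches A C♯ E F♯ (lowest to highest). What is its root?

F#

Reordering A, C#, E, F# into stacked thirds gives F#–A–C#–E; the bottom of that stack, F#, is the root.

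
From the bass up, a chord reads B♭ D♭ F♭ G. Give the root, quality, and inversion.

The distinct note names are Bb, Db, Fb, G. Stacked in thirds they read G–Bb–Db–Fb, which is a diminished seventh chord on G.
Bb is the third of G diminished seventh; third in the bass means first inversion (figured bass 6/5).

G diminished seventh, first inversion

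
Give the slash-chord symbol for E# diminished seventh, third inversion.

E#dim7/D

Third inversion of E# diminished seventh has the seventh (D) in the bass. As a slash chord: E#dim7/D.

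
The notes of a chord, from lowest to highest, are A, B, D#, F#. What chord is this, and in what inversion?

B dominant seventh, third inversion

Reducing to letter names: A, B, D#, F#. These stack in thirds as B–D#–F#–A — a B dominant seventh chord.
The lowest note is A, the seventh of the chord, so this is third inversion (figured bass 4/2).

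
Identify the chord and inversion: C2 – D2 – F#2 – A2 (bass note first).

D dominant seventh, third inversion

The pitch classes C, D, F#, A arrange in thirds as D–F#–A–C: a D dominant seventh chord.
With the seventh (C) in the bass, the chord is in third inversion (figured bass 4/2).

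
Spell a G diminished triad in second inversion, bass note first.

The chord tones are G–Bb–Db. With the fifth (Db) lowest for second inversion: Db, G, Bb.

Db, G, Bb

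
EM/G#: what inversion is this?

first inversion

EM/G# means E major with G# in the bass. G# is the third of E major (E–G#–B), so this is first inversion.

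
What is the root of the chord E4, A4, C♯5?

A

Reordering E, A, C# into stacked thirds gives A–C#–E; the bottom of that stack, A, is the root.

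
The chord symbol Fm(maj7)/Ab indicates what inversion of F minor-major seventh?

Fm(maj7)/Ab means F minor-major seventh with Ab in the bass. Ab is the third of F minor-major seventh (F–Ab–C–E), so this is first inversion.

first inversion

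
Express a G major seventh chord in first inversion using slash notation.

First inversion of G major seventh has the third (B) in the bass. As a slash chord: Gmaj7/B.

Gmaj7/B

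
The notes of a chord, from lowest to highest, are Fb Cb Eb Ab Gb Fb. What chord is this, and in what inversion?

Fb major ninth, root position

The pitch classes Fb, Cb, Eb, Ab, Gb arrange in thirds as Fb–Ab–Cb–Eb–Gb: an Fb major ninth chord.
Fb is the root of Fb major ninth; root in the bass means root position.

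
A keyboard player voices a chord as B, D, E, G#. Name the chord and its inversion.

Reducing to letter names: B, D, E, G#. These stack in thirds as E–G#–B–D — an E dominant seventh chord.
B is the fifth of E dominant seventh; fifth in the bass means second inversion (figured bass 4/3).

E dominant seventh, second inversion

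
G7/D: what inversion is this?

second inversion

G7/D means G dominant seventh with D in the bass. D is the fifth of G dominant seventh (G–B–D–F), so this is second inversion.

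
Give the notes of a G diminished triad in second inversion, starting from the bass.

Db, G, Bb

The chord tones are G–Bb–Db. With the fifth (Db) lowest for second inversion: Db, G, Bb.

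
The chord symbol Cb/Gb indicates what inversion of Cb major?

second inversion

Cb/Gb means Cb major with Gb in the bass. Gb is the fifth of Cb major (Cb–Eb–Gb), so this is second inversion.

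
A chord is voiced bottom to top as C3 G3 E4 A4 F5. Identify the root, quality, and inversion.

F major ninth, second inversion

The pitch classes C, G, E, A, F arrange in thirds as F–A–C–E–G: an F major ninth chord.
C is the fifth of F major ninth; fifth in the bass means second inversion.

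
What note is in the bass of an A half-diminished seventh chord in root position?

A

The root of A half-diminished seventh (A–C–Eb–G) is A; that is the bass in root position.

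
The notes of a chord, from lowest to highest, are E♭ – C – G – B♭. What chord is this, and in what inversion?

C minor seventh, first inversion

The pitch classes Eb, C, G, Bb arrange in thirds as C–Eb–G–Bb: a C minor seventh chord.
With the third (Eb) in the bass, the chord is in first inversion (figured bass 6/5).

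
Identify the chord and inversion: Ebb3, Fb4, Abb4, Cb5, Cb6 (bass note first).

Fb minor seventh, third inversion

The distinct note names are Ebb, Fb, Abb, Cb. Stacked in thirds they read Fb–Abb–Cb–Ebb, which is a minor seventh chord on Fb.
Ebb is the seventh of Fb minor seventh; seventh in the bass means third inversion (figured bass 4/2).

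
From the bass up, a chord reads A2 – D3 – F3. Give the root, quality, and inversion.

D minor, second inversion

The distinct note names are A, D, F. Stacked in thirds they read D–F–A, which is a minor triad on D.
The lowest note is A, the fifth of the chord, so this is second inversion (figured bass 6/4).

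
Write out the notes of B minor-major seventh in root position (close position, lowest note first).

B minor-major seventh is B–D–F#–A#. Root position puts the root (B) in the bass, with the remaining tones above: B, D, F#, A#.

B, D, F#, A#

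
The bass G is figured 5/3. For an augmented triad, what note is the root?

The figures 5/3 mean the root of the chord is in the bass. If G is the root of an augmented triad, the root is G (chord tones G–B–D#).

G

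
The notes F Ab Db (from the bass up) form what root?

Db

Reordering F, Ab, Db into stacked thirds gives Db–F–Ab; the bottom of that stack, Db, is the root.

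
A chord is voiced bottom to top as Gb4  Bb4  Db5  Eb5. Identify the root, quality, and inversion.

Eb minor seventh, first inversion

Reducing to letter names: Gb, Bb, Db, Eb. These stack in thirds as Eb–Gb–Bb–Db — an Eb minor seventh chord.
The lowest note is Gb, the third of the chord, so this is first inversion (figured bass 6/5).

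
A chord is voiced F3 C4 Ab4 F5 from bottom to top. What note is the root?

F

Reordering F, C, Ab into stacked thirds gives F–Ab–C; the bottom of that stack, F, is the root.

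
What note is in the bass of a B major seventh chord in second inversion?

B major seventh is B–D#–F#–A#. Second inversion places the fifth in the bass: F#.

F#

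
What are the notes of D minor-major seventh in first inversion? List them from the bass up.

D minor-major seventh is D–F–A–C#. First inversion puts the third (F) in the bass, with the remaining tones above: F, A, C#, D.

F, A, C#, D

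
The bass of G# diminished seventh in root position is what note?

G# diminished seventh is G#–B–D–F. Root position places the root in the bass: G#.

G#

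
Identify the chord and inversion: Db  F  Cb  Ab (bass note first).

The distinct note names are Db, F, Cb, Ab. Stacked in thirds they read Db–F–Ab–Cb, which is a dominant seventh chord on Db.
The lowest note is Db, the root of the chord, so this is root position (figured bass 7).

Db dominant seventh, root position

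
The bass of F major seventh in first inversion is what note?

F major seventh is F–A–C–E. First inversion places the third in the bass: A.

A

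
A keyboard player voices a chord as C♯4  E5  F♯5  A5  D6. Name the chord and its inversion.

The pitch classes C#, E, F#, A, D arrange in thirds as D–F#–A–C#–E: a D major ninth chord.
C# is the seventh of D major ninth; seventh in the bass means third inversion.

D major ninth, third inversion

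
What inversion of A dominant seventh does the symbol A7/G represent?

third inversion

A7/G means A dominant seventh with G in the bass. G is the seventh of A dominant seventh (A–C#–E–G), so this is third inversion.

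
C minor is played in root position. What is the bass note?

C

C minor is C–Eb–G. Root position places the root in the bass: C.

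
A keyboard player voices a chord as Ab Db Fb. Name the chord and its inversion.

The pitch classes Ab, Db, Fb arrange in thirds as Db–Fb–Ab: a Db minor triad.
With the fifth (Ab) in the bass, the chord is in second inversion (figured bass 6/4).

Db minor, second inversion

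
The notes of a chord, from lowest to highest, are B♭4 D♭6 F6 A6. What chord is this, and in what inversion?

The distinct note names are Bb, Db, F, A. Stacked in thirds they read Bb–Db–F–A, which is a minor-major seventh chord on Bb.
With the root (Bb) in the bass, the chord is in root position (figured bass 7).

Bb minor-major seventh, root position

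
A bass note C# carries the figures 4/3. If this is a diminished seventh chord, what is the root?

The figures 4/3 mean the fifth of the chord is in the bass. If C# is the fifth of a diminished seventh chord, the root is F## (chord tones F##–A#–C#–E).

F##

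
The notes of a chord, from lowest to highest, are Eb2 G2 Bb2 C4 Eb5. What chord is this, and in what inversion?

C minor seventh, first inversion

The pitch classes Eb, G, Bb, C arrange in thirds as C–Eb–G–Bb: a C minor seventh chord.
Eb is the third of C minor seventh; third in the bass means first inversion (figured bass 6/5).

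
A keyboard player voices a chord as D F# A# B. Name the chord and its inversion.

B minor-major seventh, first inversion

The pitch classes D, F#, A#, B arrange in thirds as B–D–F#–A#: a B minor-major seventh chord.
The lowest note is D, the third of the chord, so this is first inversion (figured bass 6/5).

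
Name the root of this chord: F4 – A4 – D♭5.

Db

F, A, Db are the tones of a Db augmented triad (Db–F–A), making Db the root.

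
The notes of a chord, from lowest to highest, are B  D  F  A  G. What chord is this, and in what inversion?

G dominant ninth, first inversion

The distinct note names are B, D, F, A, G. Stacked in thirds they read G–B–D–F–A, which is a dominant ninth chord on G.
With the third (B) in the bass, the chord is in first inversion.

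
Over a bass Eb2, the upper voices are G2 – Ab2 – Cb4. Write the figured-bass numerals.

4/3

The notes Eb, G, Ab, Cb stack in thirds as Ab–Cb–Eb–G — an Ab minor-major seventh chord. The bass Eb is the fifth, so this is second inversion: figured 4/3.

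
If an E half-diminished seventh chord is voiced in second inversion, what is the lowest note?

Bb

In second inversion the fifth is lowest. For E half-diminished seventh (E–G–Bb–D) that is Bb.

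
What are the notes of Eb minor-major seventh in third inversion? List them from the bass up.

Spelling Eb minor-major seventh: Eb–Gb–Bb–D. In third inversion the seventh is bass, giving D, Eb, Gb, Bb from the bottom.

D, Eb, Gb, Bb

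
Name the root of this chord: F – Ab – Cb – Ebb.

The distinct letter names are F, Ab, Cb, Ebb. Arranged as a stack of thirds they read F–Ab–Cb–Ebb, so F is the root (an F diminished seventh chord).

F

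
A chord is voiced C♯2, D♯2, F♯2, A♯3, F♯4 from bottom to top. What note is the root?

Reordering C#, D#, F#, A# into stacked thirds gives D#–F#–A#–C#; the bottom of that stack, D#, is the root.

D#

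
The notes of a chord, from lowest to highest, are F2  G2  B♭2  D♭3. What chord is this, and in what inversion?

The distinct note names are F, G, Bb, Db. Stacked in thirds they read G–Bb–Db–F, which is a half-diminished seventh chord on G.
F is the seventh of G half-diminished seventh; seventh in the bass means third inversion (figured bass 4/2).

G half-diminished seventh, third inversion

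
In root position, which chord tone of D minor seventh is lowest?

D

D minor seventh is D–F–A–C. Root position places the root in the bass: D.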